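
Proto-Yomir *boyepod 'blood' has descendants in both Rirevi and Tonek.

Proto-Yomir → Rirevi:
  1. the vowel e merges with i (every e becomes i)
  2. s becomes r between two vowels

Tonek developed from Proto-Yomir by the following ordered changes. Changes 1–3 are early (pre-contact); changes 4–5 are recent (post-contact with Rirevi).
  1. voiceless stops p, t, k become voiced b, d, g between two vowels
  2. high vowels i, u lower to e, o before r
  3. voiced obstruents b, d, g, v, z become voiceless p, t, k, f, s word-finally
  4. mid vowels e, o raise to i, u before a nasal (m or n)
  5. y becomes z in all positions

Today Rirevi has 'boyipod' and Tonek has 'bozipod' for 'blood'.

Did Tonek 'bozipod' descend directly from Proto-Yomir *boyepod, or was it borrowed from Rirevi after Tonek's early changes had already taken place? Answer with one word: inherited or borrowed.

borrowed

If inherited, *boyepod would pass through all of Tonek's changes:
Tonek: *boyepod > boyebod > boyebot > bozebot  (by intervocalic voicing, final devoicing, unconditioned shift)
If borrowed from Rirevi 'boyipod' after the early changes, it would undergo only the recent ones:
  rule 4 (pre-nasal raising): no change (boyipod)
  rule 5 (unconditioned shift): boyipod → bozipod
  ⇒ as a loan: bozipod
Tonek 'bozipod' matches the loan outcome 'bozipod', not the inherited 'bozebot' — it skipped the early Tonek changes, so it was borrowed from Rirevi.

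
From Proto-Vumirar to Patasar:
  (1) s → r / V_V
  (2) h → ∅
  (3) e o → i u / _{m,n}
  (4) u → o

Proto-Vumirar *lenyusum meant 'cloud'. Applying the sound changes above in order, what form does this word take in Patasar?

Patasar: *lenyusum > lenyurum > linyurum > linyorom  (by rhotacism, pre-nasal raising, vowel merger)

linyorom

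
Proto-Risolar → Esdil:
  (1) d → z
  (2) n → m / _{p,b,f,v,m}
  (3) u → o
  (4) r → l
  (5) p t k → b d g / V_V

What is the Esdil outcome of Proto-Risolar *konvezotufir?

Esdil: start from *konvezotufir.
  rule 1: no change — konvezotufir
  rule 2 (nasal place assimilation): konvezotufir → komvezotufir
  rule 3 (vowel merger): komvezotufir → komvezotofir
  rule 4 (unconditioned shift): komvezotofir → komvezotofil
  rule 5 (intervocalic voicing): komvezotofil → komvezodofil
  ⇒ Esdil komvezodofil

komvezodofil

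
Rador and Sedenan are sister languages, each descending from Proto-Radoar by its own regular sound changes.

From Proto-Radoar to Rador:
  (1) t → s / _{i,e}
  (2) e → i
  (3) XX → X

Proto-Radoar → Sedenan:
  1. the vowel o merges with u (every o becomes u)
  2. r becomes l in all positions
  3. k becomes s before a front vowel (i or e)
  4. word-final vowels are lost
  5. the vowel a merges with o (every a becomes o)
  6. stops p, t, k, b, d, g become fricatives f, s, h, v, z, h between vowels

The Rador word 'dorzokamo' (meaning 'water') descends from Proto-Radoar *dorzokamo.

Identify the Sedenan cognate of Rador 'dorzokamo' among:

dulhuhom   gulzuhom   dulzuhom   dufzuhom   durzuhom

dulzuhom

Sedenan: *dorzokamo > durzukamu > dulzukamu > dulzukam > dulzukom > dulzuhom  (by vowel merger, unconditioned shift, apocope, vowel merger, intervocalic lenition)
Among the options, 'dulzuhom' alone shows every Sedenan change applied in order.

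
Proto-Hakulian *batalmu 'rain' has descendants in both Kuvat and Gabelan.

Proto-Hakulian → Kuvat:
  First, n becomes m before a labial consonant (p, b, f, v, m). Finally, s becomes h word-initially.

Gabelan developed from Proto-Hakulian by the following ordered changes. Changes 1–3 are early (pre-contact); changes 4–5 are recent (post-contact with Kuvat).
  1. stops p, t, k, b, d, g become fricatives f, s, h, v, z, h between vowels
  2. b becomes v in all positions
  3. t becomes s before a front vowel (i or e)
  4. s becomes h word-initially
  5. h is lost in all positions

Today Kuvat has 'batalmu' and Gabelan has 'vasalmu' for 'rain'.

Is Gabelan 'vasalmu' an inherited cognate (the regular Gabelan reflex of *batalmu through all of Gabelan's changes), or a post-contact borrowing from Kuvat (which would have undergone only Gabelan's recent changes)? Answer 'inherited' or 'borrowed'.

If inherited, *batalmu would pass through all of Gabelan's changes:
Gabelan: start from *batalmu.
  rule 1 (intervocalic lenition): batalmu → basalmu
  rule 2 (unconditioned shift): basalmu → vasalmu
  rule 3: no change — vasalmu
  rule 4: no change — vasalmu
  rule 5: no change — vasalmu
  ⇒ Gabelan vasalmu
If borrowed from Kuvat 'batalmu' after the early changes, it would undergo only the recent ones:
  rule 4 (debuccalisation): no change (batalmu)
  rule 5 (h-loss): no change (batalmu)
  ⇒ as a loan: batalmu
Gabelan 'vasalmu' matches the inherited outcome exactly, so it is an inherited cognate, not a loan.

inherited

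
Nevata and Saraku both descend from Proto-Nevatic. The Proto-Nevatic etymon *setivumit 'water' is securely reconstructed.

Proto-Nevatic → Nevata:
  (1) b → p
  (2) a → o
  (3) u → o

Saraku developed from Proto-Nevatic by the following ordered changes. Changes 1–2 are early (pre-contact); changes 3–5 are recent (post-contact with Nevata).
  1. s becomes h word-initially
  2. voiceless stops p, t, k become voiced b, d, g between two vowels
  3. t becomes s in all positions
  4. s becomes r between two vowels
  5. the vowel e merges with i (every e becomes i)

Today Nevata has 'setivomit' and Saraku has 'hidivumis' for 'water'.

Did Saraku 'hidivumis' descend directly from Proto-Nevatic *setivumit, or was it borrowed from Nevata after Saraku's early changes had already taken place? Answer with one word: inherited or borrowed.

inherited

If inherited, *setivumit would pass through all of Saraku's changes:
Saraku: start from *setivumit.
  rule 1 (debuccalisation): setivumit → hetivumit
  rule 2 (intervocalic voicing): hetivumit → hedivumit
  rule 3 (unconditioned shift): hedivumit → hedivumis
  rule 4: no change — hedivumis
  rule 5 (vowel merger): hedivumis → hidivumis
  ⇒ Saraku hidivumis
If borrowed from Nevata 'setivomit' after the early changes, it would undergo only the recent ones:
  rule 3 (unconditioned shift): setivomit → sesivomis
  rule 4 (rhotacism): sesivomis → serivomis
  rule 5 (vowel merger): serivomis → sirivomis
  ⇒ as a loan: sirivomis
Saraku 'hidivumis' matches the inherited outcome exactly, so it is an inherited cognate, not a loan.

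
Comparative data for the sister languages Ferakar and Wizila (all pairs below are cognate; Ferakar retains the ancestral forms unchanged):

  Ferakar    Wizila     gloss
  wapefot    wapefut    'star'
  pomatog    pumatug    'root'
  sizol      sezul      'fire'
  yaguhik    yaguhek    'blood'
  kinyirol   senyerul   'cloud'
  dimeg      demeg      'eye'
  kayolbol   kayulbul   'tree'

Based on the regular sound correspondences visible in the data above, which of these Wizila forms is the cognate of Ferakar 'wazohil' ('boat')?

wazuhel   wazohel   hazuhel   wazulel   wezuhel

wazuhel

wapefot ~ wapefut, pomatog ~ pumatug — Ferakar o corresponds to Wizila u after a consonant, before a consonant other than r, m, n, p, b, f, v.
sizol ~ sezul, yaguhik ~ yaguhek — Ferakar i corresponds to Wizila e after a consonant, before a consonant other than r, m, n, p, b, f, v.
Applying these to Ferakar 'wazohil':
  wazohil → wazuhil   (o→u after a consonant, before a consonant other than r, m, n, p, b, f, v)
  wazuhil → wazuhel   (i→e after a consonant, before a consonant other than r, m, n, p, b, f, v)
So the Wizila cognate is 'wazuhel'.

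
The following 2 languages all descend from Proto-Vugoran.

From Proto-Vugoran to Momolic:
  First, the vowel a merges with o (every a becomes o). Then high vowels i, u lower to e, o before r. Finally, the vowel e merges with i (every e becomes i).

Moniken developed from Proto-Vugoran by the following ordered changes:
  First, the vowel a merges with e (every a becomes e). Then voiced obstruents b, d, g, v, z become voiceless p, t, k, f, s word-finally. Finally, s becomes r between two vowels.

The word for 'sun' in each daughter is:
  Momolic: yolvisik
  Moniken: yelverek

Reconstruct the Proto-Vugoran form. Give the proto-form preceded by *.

*yalvesek

Position 6: Momolic has s, Moniken has r. Momolic preserves s here (none of its changes turn any other segment into s), so the proto-segment is *s.
Position 5: Momolic has i, Moniken has e. Taking the neighbouring segments as reconstructed: Momolic i could go back to *e or *i; Moniken e could go back to *a or *e — the one source consistent with every daughter is *e.
Verify the candidate proto-form against each daughter:
Momolic: start from *yalvesek.
  rule 1 (vowel merger): yalvesek → yolvesek
  rule 2: no change — yolvesek
  rule 3 (vowel merger): yolvesek → yolvisik
  ⇒ Momolic yolvisik
Moniken: start from *yalvesek.
  rule 1 (vowel merger): yalvesek → yelvesek
  rule 2: no change — yelvesek
  rule 3 (rhotacism): yelvesek → yelverek
  ⇒ Moniken yelverek
*yalvesek is the unique common source.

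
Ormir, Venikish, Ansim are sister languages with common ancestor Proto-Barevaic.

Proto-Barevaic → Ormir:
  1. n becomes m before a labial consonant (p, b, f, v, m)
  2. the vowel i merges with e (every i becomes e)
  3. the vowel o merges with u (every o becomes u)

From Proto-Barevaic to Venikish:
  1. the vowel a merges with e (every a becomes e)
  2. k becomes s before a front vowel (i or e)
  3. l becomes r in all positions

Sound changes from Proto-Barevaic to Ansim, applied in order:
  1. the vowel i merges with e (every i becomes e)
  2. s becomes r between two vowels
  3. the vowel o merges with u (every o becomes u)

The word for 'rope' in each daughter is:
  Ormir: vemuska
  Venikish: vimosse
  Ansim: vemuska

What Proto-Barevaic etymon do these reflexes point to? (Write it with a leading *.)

*vimoska

Position 7: Ormir has a, Venikish has e, Ansim has a. Ormir preserves a here (none of its changes turn any other segment into a), so the proto-segment is *a.
Position 4: Ormir has u, Venikish has o, Ansim has u. Venikish preserves o here (none of its changes turn any other segment into o), so the proto-segment is *o.
Verify the candidate proto-form against each daughter:
Ormir: *vimoska
  vimoska (rule 1 does not apply)
  vimoska → vemoska   [vowel merger]
  vemoska → vemuska   [vowel merger]
  giving Ormir vemuska.
Venikish: *vimoska > vimoske > vimosse  (by vowel merger, palatalisation)
Ansim: *vimoska
  vimoska → vemoska   [vowel merger]
  vemoska (rule 2 does not apply)
  vemoska → vemuska   [vowel merger]
  giving Ansim vemuska.
No other proto-form is consistent with every reflex, so the reconstruction is *vimoska.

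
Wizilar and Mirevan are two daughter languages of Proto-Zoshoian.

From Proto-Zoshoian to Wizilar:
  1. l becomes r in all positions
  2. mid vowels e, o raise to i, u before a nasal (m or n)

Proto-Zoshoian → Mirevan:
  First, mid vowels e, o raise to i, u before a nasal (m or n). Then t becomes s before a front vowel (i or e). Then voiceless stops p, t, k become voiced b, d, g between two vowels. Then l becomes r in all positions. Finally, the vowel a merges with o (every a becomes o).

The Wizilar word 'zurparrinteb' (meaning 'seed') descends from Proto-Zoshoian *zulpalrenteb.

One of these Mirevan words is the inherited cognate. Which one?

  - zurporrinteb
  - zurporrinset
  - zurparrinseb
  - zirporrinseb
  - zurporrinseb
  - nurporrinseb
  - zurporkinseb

zurporrinseb

Mirevan: start from *zulpalrenteb.
  rule 1 (pre-nasal raising): zulpalrenteb → zulpalrinteb
  rule 2 (palatalisation): zulpalrinteb → zulpalrinseb
  rule 3: no change — zulpalrinseb
  rule 4 (unconditioned shift): zulpalrinseb → zurparrinseb
  rule 5 (vowel merger): zurparrinseb → zurporrinseb
  ⇒ Mirevan zurporrinseb
Only 'zurporrinseb' matches the regular Mirevan development of *zulpalrenteb.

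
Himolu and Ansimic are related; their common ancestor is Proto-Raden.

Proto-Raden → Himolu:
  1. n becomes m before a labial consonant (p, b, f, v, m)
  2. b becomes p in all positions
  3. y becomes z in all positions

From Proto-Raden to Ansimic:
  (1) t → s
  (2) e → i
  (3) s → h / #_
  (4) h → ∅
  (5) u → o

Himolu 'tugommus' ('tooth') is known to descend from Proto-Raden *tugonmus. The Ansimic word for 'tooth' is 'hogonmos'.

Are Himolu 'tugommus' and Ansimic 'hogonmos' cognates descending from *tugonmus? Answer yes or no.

no

Derive the expected Ansimic reflex of *tugonmus:
Ansimic: start from *tugonmus.
  rule 1 (unconditioned shift): tugonmus → sugonmus
  rule 2: no change — sugonmus
  rule 3 (debuccalisation): sugonmus → hugonmus
  rule 4 (h-loss): hugonmus → ugonmus
  rule 5 (vowel merger): ugonmus → ogonmos
  ⇒ Ansimic ogonmos
The regular Ansimic reflex would be 'ogonmos', but the attested form is 'hogonmos'. The correspondence is irregular, so they are not cognates (the Ansimic form has a different source).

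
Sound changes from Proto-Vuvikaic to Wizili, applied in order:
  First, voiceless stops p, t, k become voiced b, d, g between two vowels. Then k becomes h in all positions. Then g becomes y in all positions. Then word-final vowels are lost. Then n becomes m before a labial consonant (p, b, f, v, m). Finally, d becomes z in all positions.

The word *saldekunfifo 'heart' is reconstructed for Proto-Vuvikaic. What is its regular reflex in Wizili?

Wizili: start from *saldekunfifo.
  rule 1 (intervocalic voicing): saldekunfifo → saldegunfifo
  rule 2: no change — saldegunfifo
  rule 3 (unconditioned shift): saldegunfifo → saldeyunfifo
  rule 4 (apocope): saldeyunfifo → saldeyunfif
  rule 5 (nasal place assimilation): saldeyunfif → saldeyumfif
  rule 6 (unconditioned shift): saldeyumfif → salzeyumfif
  ⇒ Wizili salzeyumfif

salzeyumfif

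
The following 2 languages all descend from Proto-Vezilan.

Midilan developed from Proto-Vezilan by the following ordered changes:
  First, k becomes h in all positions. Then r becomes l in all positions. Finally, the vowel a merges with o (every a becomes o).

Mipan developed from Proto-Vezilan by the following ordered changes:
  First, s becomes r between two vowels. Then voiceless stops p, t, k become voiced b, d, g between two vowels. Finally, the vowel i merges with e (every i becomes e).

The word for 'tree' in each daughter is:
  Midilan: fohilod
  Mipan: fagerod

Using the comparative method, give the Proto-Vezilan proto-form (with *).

Position 2: Midilan has o, Mipan has a. Mipan preserves a here (none of its changes turn any other segment into a), so the proto-segment is *a.
Position 5: Midilan has l, Mipan has r. Taking the neighbouring segments as reconstructed: Midilan l could go back to *l or *r; Mipan r could go back to *s or *r — the one source consistent with every daughter is *r.
This points to *fakirod. Verify forward in each daughter:
Midilan: *fakirod
  fakirod → fahirod   [unconditioned shift]
  fahirod → fahilod   [unconditioned shift]
  fahilod → fohilod   [vowel merger]
  giving Midilan fohilod.
Mipan: start from *fakirod.
  rule 1: no change — fakirod
  rule 2 (intervocalic voicing): fakirod → fagirod
  rule 3 (vowel merger): fagirod → fagerod
  ⇒ Mipan fagerod
Only *fakirod yields all of Midilan fohilod, Mipan fagerod.

*fakirod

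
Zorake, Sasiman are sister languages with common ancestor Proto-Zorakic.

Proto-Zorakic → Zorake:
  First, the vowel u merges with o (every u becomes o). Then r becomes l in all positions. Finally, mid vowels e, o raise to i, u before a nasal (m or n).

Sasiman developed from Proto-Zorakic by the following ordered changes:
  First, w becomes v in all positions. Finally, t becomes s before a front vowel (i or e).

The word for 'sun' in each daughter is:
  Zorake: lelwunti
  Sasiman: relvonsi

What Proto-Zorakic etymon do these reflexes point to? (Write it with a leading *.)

*relwonti

Position 5: Zorake has u, Sasiman has o. Sasiman preserves o here (none of its changes turn any other segment into o), so the proto-segment is *o.
Position 4: Zorake has w, Sasiman has v. Zorake preserves w here (none of its changes turn any other segment into w), so the proto-segment is *w.
Position 1: Zorake has l, Sasiman has r. Sasiman preserves r here (none of its changes turn any other segment into r), so the proto-segment is *r.
Verify the candidate proto-form against each daughter:
Zorake: *relwonti
  relwonti (rule 1 does not apply)
  relwonti → lelwonti   [unconditioned shift]
  lelwonti → lelwunti   [pre-nasal raising]
  giving Zorake lelwunti.
Sasiman: *relwonti > relvonti > relvonsi  (by unconditioned shift, palatalisation)
*relwonti is the unique common source.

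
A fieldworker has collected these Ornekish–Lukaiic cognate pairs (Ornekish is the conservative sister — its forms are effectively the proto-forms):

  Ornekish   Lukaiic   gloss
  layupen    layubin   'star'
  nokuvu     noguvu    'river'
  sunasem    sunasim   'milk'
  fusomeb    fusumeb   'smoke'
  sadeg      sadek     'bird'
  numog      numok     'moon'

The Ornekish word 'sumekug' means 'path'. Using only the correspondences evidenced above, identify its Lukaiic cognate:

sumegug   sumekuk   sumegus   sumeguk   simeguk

sumeguk

nokuvu ~ noguvu — Ornekish k corresponds to Lukaiic g between vowels (before a back vowel).
sadeg ~ sadek, numog ~ numok — Ornekish g corresponds to Lukaiic k word-finally.
Applying these to Ornekish 'sumekug':
  sumekug → sumegug   (k→g between vowels (before a back vowel))
  sumegug → sumeguk   (g→k word-finally)
So the Lukaiic cognate is 'sumeguk'.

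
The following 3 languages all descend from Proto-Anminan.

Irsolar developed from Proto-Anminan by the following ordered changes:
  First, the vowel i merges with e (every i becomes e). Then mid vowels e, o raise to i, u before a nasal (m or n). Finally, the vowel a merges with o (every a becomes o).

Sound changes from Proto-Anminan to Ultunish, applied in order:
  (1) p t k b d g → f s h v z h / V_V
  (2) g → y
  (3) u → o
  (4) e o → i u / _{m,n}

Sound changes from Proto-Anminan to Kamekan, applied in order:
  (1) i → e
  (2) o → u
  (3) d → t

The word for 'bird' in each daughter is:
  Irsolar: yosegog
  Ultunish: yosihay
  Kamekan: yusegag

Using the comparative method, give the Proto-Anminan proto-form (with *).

*yosigag

Position 7: Irsolar has g, Ultunish has y, Kamekan has g. Irsolar preserves g here (none of its changes turn any other segment into g), so the proto-segment is *g.
Position 4: Irsolar has e, Ultunish has i, Kamekan has e. Taking the neighbouring segments as reconstructed: Irsolar e could go back to *e or *i; Ultunish i can only go back to *i; Kamekan e could go back to *e or *i — the one source consistent with every daughter is *i.
Position 2: Irsolar has o, Ultunish has o, Kamekan has u. Taking the neighbouring segments as reconstructed: Irsolar o could go back to *a or *o; Ultunish o could go back to *o or *u; Kamekan u could go back to *o or *u — the one source consistent with every daughter is *o.
Verify the candidate proto-form against each daughter:
Irsolar: *yosigag
  yosigag → yosegag   [vowel merger]
  yosegag (rule 2 does not apply)
  yosegag → yosegog   [vowel merger]
  giving Irsolar yosegog.
Ultunish: *yosigag > yosihag > yosihay  (by intervocalic lenition, unconditioned shift)
Kamekan: *yosigag
  yosigag → yosegag   [vowel merger]
  yosegag → yusegag   [vowel merger]
  yusegag (rule 3 does not apply)
  giving Kamekan yusegag.
Only *yosigag yields all of Irsolar yosegog, Ultunish yosihay, Kamekan yusegag.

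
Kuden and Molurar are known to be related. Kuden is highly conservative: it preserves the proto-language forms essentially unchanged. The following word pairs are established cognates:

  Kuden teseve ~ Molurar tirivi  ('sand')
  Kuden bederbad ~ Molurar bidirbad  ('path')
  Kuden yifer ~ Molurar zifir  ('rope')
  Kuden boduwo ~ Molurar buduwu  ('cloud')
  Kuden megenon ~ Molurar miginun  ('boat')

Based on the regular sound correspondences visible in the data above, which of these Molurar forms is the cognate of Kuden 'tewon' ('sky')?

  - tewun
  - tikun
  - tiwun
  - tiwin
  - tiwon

tiwun

teseve ~ tirivi, bederbad ~ bidirbad — Kuden e corresponds to Molurar i after a consonant, before a consonant other than r, m, n, p, b, f, v.
megenon ~ miginun — Kuden o corresponds to Molurar u after a consonant, before a nasal.
Applying these to Kuden 'tewon':
  tewon → tiwon   (e→i after a consonant, before a consonant other than r, m, n, p, b, f, v)
  tiwon → tiwun   (o→u after a consonant, before a nasal)
So the Molurar cognate is 'tiwun'.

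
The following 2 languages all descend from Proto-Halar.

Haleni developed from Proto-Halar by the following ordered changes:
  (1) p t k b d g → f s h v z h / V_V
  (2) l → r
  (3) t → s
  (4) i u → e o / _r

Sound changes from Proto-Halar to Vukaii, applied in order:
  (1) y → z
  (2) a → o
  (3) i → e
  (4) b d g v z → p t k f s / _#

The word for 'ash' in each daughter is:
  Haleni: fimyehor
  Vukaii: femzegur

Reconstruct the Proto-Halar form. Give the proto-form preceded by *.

Position 6: Haleni has h, Vukaii has g. Vukaii preserves g here (none of its changes turn any other segment into g), so the proto-segment is *g.
Position 2: Haleni has i, Vukaii has e. Haleni preserves i here (none of its changes turn any other segment into i), so the proto-segment is *i.
Position 4: Haleni has y, Vukaii has z. Haleni preserves y here (none of its changes turn any other segment into y), so the proto-segment is *y.
Verify the candidate proto-form against each daughter:
Haleni: *fimyegur
  fimyegur → fimyehur   [intervocalic lenition]
  fimyehur (rule 2 does not apply)
  fimyehur (rule 3 does not apply)
  fimyehur → fimyehor   [pre-rhotic lowering]
  giving Haleni fimyehor.
Vukaii: *fimyegur
  fimyegur → fimzegur   [unconditioned shift]
  fimzegur (rule 2 does not apply)
  fimzegur → femzegur   [vowel merger]
  femzegur (rule 4 does not apply)
  giving Vukaii femzegur.
*fimyegur is the unique common source.

*fimyegur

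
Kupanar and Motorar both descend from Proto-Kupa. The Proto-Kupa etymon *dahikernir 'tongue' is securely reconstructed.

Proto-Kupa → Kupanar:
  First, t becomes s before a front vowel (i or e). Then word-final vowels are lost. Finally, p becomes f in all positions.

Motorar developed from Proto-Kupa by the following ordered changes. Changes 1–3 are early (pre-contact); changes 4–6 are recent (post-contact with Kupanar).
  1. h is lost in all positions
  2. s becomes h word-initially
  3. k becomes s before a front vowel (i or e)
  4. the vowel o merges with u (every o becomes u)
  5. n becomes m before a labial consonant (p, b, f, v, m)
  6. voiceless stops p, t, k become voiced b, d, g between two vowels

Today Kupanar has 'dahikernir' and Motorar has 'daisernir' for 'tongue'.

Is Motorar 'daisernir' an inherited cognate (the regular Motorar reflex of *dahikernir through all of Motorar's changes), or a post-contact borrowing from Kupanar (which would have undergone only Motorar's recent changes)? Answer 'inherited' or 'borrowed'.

If inherited, *dahikernir would pass through all of Motorar's changes:
Motorar: *dahikernir
  dahikernir → daikernir   [h-loss]
  daikernir (rule 2 does not apply)
  daikernir → daisernir   [palatalisation]
  daisernir (rule 4 does not apply)
  daisernir (rule 5 does not apply)
  daisernir (rule 6 does not apply)
  giving Motorar daisernir.
If borrowed from Kupanar 'dahikernir' after the early changes, it would undergo only the recent ones:
  rule 4 (vowel merger): no change (dahikernir)
  rule 5 (nasal place assimilation): no change (dahikernir)
  rule 6 (intervocalic voicing): dahikernir → dahigernir
  ⇒ as a loan: dahigernir
Motorar 'daisernir' matches the inherited outcome exactly, so it is an inherited cognate, not a loan.

inherited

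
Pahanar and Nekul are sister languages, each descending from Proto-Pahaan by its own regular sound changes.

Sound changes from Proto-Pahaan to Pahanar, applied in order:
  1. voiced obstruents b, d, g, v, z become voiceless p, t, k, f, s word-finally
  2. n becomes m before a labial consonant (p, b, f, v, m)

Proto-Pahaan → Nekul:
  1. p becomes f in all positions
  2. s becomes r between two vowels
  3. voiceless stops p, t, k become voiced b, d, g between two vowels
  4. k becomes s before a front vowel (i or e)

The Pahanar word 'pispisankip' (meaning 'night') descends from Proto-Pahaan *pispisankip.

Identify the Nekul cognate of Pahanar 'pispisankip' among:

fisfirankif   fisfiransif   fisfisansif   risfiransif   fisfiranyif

fisfiransif

Nekul: *pispisankip
  pispisankip → fisfisankif   [unconditioned shift]
  fisfisankif → fisfirankif   [rhotacism]
  fisfirankif (rule 3 does not apply)
  fisfirankif → fisfiransif   [palatalisation]
  giving Nekul fisfiransif.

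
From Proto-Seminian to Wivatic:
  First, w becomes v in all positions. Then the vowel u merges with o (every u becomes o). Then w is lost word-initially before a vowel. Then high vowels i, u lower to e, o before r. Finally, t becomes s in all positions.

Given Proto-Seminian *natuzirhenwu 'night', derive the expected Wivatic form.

Wivatic: start from *natuzirhenwu.
  rule 1 (unconditioned shift): natuzirhenwu → natuzirhenvu
  rule 2 (vowel merger): natuzirhenvu → natozirhenvo
  rule 3: no change — natozirhenvo
  rule 4 (pre-rhotic lowering): natozirhenvo → natozerhenvo
  rule 5 (unconditioned shift): natozerhenvo → nasozerhenvo
  ⇒ Wivatic nasozerhenvo

nasozerhenvo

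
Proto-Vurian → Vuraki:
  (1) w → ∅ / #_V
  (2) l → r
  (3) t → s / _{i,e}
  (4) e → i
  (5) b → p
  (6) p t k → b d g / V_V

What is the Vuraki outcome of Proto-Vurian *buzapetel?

puzabisir

Vuraki: *buzapetel
  buzapetel (rule 1 does not apply)
  buzapetel → buzapeter   [unconditioned shift]
  buzapeter → buzapeser   [palatalisation]
  buzapeser → buzapisir   [vowel merger]
  buzapisir → puzapisir   [unconditioned shift]
  puzapisir → puzabisir   [intervocalic voicing]
  giving Vuraki puzabisir.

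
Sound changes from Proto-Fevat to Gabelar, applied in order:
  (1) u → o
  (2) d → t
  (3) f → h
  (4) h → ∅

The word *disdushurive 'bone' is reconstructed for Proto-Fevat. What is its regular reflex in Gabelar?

tistosorive

Gabelar: start from *disdushurive.
  rule 1 (vowel merger): disdushurive → disdoshorive
  rule 2 (unconditioned shift): disdoshorive → tistoshorive
  rule 3: no change — tistoshorive
  rule 4 (h-loss): tistoshorive → tistosorive
  ⇒ Gabelar tistosorive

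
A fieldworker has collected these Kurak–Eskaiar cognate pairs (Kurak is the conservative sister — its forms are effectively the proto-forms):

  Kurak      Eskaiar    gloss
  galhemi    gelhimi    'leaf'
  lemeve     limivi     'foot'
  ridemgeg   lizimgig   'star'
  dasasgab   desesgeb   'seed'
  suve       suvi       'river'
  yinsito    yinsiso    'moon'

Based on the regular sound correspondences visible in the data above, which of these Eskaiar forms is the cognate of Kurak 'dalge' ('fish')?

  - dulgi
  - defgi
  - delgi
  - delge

delgi

galhemi ~ gelhimi, dasasgab ~ desesgeb — Kurak a corresponds to Eskaiar e after a consonant, before a consonant other than r, m, n, p, b, f, v.
lemeve ~ limivi, suve ~ suvi — Kurak e corresponds to Eskaiar i word-finally.
Applying these to Kurak 'dalge':
  dalge → delge   (a→e after a consonant, before a consonant other than r, m, n, p, b, f, v)
  delge → delgi   (e→i word-finally)
So the Eskaiar cognate is 'delgi'.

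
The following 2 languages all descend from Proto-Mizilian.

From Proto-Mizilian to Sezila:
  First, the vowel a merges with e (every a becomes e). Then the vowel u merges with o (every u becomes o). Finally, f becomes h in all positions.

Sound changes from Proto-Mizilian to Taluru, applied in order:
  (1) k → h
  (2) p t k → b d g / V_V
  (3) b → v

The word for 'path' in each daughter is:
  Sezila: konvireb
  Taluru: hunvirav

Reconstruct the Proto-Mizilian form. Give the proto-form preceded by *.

Position 2: Sezila has o, Taluru has u. Taluru preserves u here (none of its changes turn any other segment into u), so the proto-segment is *u.
Position 8: Sezila has b, Taluru has v. Sezila preserves b here (none of its changes turn any other segment into b), so the proto-segment is *b.
Position 1: Sezila has k, Taluru has h. Sezila preserves k here (none of its changes turn any other segment into k), so the proto-segment is *k.
This points to *kunvirab. Verify forward in each daughter:
Sezila: *kunvirab
  kunvirab → kunvireb   [vowel merger]
  kunvireb → konvireb   [vowel merger]
  konvireb (rule 3 does not apply)
  giving Sezila konvireb.
Taluru: start from *kunvirab.
  rule 1 (unconditioned shift): kunvirab → hunvirab
  rule 2: no change — hunvirab
  rule 3 (unconditioned shift): hunvirab → hunvirav
  ⇒ Taluru hunvirav
Only *kunvirab yields all of Sezila konvireb, Taluru hunvirav.

*kunvirab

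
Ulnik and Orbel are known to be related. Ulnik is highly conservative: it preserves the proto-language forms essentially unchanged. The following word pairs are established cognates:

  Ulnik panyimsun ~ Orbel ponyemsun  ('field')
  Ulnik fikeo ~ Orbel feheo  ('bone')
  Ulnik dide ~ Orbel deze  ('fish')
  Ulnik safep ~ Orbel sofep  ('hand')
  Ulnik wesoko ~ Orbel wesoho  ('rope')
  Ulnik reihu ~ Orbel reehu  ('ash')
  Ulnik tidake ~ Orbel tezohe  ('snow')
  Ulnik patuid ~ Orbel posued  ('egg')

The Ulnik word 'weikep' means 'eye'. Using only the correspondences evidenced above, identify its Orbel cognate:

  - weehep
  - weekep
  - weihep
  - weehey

weehep

reihu ~ reehu, patuid ~ posued — Ulnik i corresponds to Orbel e after a vowel, before a consonant other than r, m, n, p, b, f, v.
fikeo ~ feheo, tidake ~ tezohe — Ulnik k corresponds to Orbel h between vowels (before a front vowel).
Applying these to Ulnik 'weikep':
  weikep → weekep   (i→e after a vowel, before a consonant other than r, m, n, p, b, f, v)
  weekep → weehep   (k→h between vowels (before a front vowel))
So the Orbel cognate is 'weehep'.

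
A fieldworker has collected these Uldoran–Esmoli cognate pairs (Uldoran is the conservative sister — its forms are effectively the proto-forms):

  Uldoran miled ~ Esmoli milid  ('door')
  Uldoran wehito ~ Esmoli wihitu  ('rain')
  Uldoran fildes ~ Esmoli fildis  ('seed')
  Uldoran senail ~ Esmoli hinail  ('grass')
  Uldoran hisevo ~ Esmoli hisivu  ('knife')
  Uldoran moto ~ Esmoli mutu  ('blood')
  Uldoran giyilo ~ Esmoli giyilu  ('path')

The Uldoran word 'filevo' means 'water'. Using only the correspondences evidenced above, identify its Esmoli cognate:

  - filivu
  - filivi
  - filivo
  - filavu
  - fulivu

filivu

hisevo ~ hisivu — Uldoran e corresponds to Esmoli i after a consonant, before a labial obstruent.
wehito ~ wihitu, hisevo ~ hisivu — Uldoran o corresponds to Esmoli u word-finally.
Applying these to Uldoran 'filevo':
  filevo → filivo   (e→i after a consonant, before a labial obstruent)
  filivo → filivu   (o→u word-finally)
So the Esmoli cognate is 'filivu'.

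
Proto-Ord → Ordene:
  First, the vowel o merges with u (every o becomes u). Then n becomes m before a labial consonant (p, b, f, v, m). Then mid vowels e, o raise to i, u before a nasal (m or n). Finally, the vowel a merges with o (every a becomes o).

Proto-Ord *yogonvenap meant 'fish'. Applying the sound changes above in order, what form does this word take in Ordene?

yugumvinop

Ordene: *yogonvenap
  yogonvenap → yugunvenap   [vowel merger]
  yugunvenap → yugumvenap   [nasal place assimilation]
  yugumvenap → yugumvinap   [pre-nasal raising]
  yugumvinap → yugumvinop   [vowel merger]
  giving Ordene yugumvinop.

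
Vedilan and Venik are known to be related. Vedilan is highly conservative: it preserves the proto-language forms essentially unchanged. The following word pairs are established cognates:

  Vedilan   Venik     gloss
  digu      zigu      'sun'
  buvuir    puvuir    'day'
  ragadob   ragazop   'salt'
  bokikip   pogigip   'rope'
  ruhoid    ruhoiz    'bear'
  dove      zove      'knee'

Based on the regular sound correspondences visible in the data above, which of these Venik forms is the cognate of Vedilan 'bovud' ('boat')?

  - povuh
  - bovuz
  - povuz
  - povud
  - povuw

bokikip ~ pogigip — Vedilan b corresponds to Venik p word-initially before a back vowel.
ruhoid ~ ruhoiz — Vedilan d corresponds to Venik z word-finally.
Applying these to Vedilan 'bovud':
  bovud → povud   (b→p word-initially before a back vowel)
  povud → povuz   (d→z word-finally)
So the Venik cognate is 'povuz'.

povuz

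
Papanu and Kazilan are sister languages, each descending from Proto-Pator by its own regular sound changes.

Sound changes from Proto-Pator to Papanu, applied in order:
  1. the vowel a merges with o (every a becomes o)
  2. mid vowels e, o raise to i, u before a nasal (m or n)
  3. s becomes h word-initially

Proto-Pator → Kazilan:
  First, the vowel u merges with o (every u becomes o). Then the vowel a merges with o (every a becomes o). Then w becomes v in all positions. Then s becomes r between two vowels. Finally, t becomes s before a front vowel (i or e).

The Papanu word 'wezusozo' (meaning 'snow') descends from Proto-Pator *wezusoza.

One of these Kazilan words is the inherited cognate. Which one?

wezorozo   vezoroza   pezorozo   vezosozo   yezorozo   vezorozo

vezorozo

Kazilan: *wezusoza > wezosoza > wezosozo > vezosozo > vezorozo  (by vowel merger, vowel merger, unconditioned shift, rhotacism)
The other candidates each miss or misapply at least one Kazilan change.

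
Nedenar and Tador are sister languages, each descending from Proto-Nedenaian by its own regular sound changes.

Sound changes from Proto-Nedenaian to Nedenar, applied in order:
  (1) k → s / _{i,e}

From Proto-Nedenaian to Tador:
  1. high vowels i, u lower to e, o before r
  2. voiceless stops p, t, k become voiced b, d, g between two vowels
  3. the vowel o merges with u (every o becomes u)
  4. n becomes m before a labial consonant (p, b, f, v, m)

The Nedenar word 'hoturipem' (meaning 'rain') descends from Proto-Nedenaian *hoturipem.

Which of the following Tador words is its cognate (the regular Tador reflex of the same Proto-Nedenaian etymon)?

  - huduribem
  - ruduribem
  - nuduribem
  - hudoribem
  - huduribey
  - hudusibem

Tador: start from *hoturipem.
  rule 1 (pre-rhotic lowering): hoturipem → hotoripem
  rule 2 (intervocalic voicing): hotoripem → hodoribem
  rule 3 (vowel merger): hodoribem → huduribem
  rule 4: no change — huduribem
  ⇒ Tador huduribem

huduribem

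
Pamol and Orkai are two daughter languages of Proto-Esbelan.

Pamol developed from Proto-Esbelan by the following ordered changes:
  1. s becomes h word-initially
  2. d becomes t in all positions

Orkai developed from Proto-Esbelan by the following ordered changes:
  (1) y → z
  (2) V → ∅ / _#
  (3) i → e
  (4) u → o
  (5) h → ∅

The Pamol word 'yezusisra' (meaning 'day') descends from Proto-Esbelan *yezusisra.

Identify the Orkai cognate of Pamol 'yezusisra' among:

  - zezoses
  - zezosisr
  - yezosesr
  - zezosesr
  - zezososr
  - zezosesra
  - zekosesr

Orkai: start from *yezusisra.
  rule 1 (unconditioned shift): yezusisra → zezusisra
  rule 2 (apocope): zezusisra → zezusisr
  rule 3 (vowel merger): zezusisr → zezusesr
  rule 4 (vowel merger): zezusesr → zezosesr
  rule 5: no change — zezosesr
  ⇒ Orkai zezosesr

zezosesr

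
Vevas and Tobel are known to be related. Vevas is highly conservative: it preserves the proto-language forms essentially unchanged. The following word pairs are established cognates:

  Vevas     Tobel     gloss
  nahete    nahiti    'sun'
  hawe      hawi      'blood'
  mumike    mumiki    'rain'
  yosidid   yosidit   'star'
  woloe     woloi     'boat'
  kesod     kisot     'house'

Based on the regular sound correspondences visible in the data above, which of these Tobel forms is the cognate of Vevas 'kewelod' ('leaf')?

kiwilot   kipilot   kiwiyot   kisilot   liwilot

nahete ~ nahiti, kesod ~ kisot — Vevas e corresponds to Tobel i after a consonant, before a consonant other than r, m, n, p, b, f, v.
yosidid ~ yosidit, kesod ~ kisot — Vevas d corresponds to Tobel t word-finally.
Applying these to Vevas 'kewelod':
  kewelod → kiwelod   (e→i after a consonant, before a consonant other than r, m, n, p, b, f, v)
  kiwelod → kiwilod   (e→i after a consonant, before a consonant other than r, m, n, p, b, f, v)
  kiwilod → kiwilot   (d→t word-finally)
So the Tobel cognate is 'kiwilot'.

kiwilot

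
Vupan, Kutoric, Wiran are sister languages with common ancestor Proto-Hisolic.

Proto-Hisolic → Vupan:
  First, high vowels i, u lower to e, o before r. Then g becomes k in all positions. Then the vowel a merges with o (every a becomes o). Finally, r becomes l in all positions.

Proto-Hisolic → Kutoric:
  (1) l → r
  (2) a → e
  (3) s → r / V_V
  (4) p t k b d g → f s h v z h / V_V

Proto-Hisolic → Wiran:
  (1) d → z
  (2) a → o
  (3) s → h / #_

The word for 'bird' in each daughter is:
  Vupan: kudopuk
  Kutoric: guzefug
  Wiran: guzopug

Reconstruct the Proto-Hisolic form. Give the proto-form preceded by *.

*gudapug

Position 4: Vupan has o, Kutoric has e, Wiran has o. Taking the neighbouring segments as reconstructed: Vupan o could go back to *a or *o; Kutoric e could go back to *a or *e; Wiran o could go back to *a or *o — the one source consistent with every daughter is *a.
Position 1: Vupan has k, Kutoric has g, Wiran has g. Kutoric preserves g here (none of its changes turn any other segment into g), so the proto-segment is *g.
Verify the candidate proto-form against each daughter:
Vupan: *gudapug > kudapuk > kudopuk  (by unconditioned shift, vowel merger)
Kutoric: start from *gudapug.
  rule 1: no change — gudapug
  rule 2 (vowel merger): gudapug → gudepug
  rule 3: no change — gudepug
  rule 4 (intervocalic lenition): gudepug → guzefug
  ⇒ Kutoric guzefug
Wiran: start from *gudapug.
  rule 1 (unconditioned shift): gudapug → guzapug
  rule 2 (vowel merger): guzapug → guzopug
  rule 3: no change — guzopug
  ⇒ Wiran guzopug
Only *gudapug yields all of Vupan kudopuk, Kutoric guzefug, Wiran guzopug.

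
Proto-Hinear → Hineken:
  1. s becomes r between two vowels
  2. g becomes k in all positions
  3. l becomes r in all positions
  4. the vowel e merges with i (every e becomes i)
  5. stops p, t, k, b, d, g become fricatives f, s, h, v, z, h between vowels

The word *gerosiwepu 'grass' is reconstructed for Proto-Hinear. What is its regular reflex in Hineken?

kiroriwifu

Hineken: start from *gerosiwepu.
  rule 1 (rhotacism): gerosiwepu → geroriwepu
  rule 2 (unconditioned shift): geroriwepu → keroriwepu
  rule 3: no change — keroriwepu
  rule 4 (vowel merger): keroriwepu → kiroriwipu
  rule 5 (intervocalic lenition): kiroriwipu → kiroriwifu
  ⇒ Hineken kiroriwifu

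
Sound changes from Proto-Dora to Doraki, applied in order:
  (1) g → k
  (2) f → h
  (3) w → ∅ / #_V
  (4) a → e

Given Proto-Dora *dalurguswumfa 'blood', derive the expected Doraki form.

Doraki: *dalurguswumfa > dalurkuswumfa > dalurkuswumha > delurkuswumhe  (by unconditioned shift, unconditioned shift, vowel merger)

delurkuswumhe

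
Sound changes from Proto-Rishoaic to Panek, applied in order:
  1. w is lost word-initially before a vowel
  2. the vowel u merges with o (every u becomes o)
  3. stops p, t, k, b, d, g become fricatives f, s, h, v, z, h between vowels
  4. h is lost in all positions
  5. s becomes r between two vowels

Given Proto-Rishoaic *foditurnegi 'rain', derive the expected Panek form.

fozirornei

Panek: *foditurnegi
  foditurnegi (rule 1 does not apply)
  foditurnegi → foditornegi   [vowel merger]
  foditornegi → fozisornehi   [intervocalic lenition]
  fozisornehi → fozisornei   [h-loss]
  fozisornei → fozirornei   [rhotacism]
  giving Panek fozirornei.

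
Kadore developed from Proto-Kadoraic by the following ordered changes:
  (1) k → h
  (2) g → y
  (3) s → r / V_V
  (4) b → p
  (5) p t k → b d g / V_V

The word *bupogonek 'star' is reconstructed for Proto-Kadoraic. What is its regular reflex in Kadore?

puboyoneh

Kadore: *bupogonek > bupogoneh > bupoyoneh > pupoyoneh > puboyoneh  (by unconditioned shift, unconditioned shift, unconditioned shift, intervocalic voicing)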